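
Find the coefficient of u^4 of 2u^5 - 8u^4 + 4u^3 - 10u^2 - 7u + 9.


Read off the coefficient of u^4: -8


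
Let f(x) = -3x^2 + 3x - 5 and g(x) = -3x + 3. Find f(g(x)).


Substitute g(x) into f:
f(g(x)) = -3*(-3x + 3)^2 + 3*(-3x + 3) + (-5)
(-3x + 3)^2 = 9x^2 - 18x + 9
Expand and combine: -27x^2 + 45x - 23


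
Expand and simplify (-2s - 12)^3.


Expand (-2s - 12)^3 by repeated multiplication:
  (-2s - 12)^2 = 4s^2 + 48s + 144
= -8s^3 - 144s^2 - 864s - 1728


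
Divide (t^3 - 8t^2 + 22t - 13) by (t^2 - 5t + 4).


(t^3 - 8t^2 + 22t - 13) / (t^2 - 5t + 4)
Step 1: t * (t^2 - 5t + 4) = t^3 - 5t^2 + 4t; subtract.
Step 2: -3 * (t^2 - 5t + 4) = -3t^2 + 15t - 12; subtract.
Quotient: t - 3, Remainder: 3t - 1


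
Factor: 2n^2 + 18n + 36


Roots satisfy r1 + r2 = -b/a = -9 and r1*r2 = c/a = 18.
So r1 = -3, r2 = -6.
2n^2 + 18n + 36 = 2(n - r1)(n - r2) = 2(n + 3)(n + 6)


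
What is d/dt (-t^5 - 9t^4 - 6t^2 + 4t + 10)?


Apply the power rule term by term:
  d/dt(-t^5) = -5t^4
  d/dt(-9t^4) = -36t^3
  d/dt(-6t^2) = -12t
  d/dt(4t) = 4
  d/dt(10) = 0
p'(t) = -5t^4 - 36t^3 - 12t + 4


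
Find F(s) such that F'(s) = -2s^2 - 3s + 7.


Reverse power rule on each term:
  ∫ -2s^2 ds = -(2/3)s^3
  ∫ -3s ds = -(3/2)s^2
  ∫ 7 ds = 7s
F(s) = -(2/3)s^3 - (3/2)s^2 + 7s + C


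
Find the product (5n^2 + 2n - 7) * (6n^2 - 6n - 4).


Distribute each term of the first polynomial:
  (5n^2)(6n^2 - 6n - 4) = 30n^4 - 30n^3 - 20n^2
  (2n)(6n^2 - 6n - 4) = 12n^3 - 12n^2 - 8n
  (-7)(6n^2 - 6n - 4) = -42n^2 + 42n + 28
Sum: 30n^4 - 18n^3 - 74n^2 + 34n + 28


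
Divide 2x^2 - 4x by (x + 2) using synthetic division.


Synthetic division with c = -2. Coefficients: 2, -4, 0
Bring down 2.
  2 * -2 = -4; -4 - 4 = -8
  -8 * -2 = 16; 16 + 0 = 16
Quotient: 2x - 8, Remainder: 16


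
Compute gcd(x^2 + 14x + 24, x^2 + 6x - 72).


Factor each:
  x^2 + 14x + 24 = (x + 12)(x + 2)
  x^2 + 6x - 72 = (x + 12)(x - 6)
Common monic factor: x + 12


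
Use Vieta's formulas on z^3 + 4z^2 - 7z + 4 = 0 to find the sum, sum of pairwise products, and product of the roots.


Monic cubic z^3+bz^2+cz+d=0: sum=-b, pairwise sum=c, product=-d.
b=4, c=-7, d=4
r1+r2+r3 = -4
r1r2+r1r3+r2r3 = -7
r1r2r3 = -4


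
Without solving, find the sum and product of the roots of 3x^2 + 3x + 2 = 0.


For ax^2+bx+c=0: sum = -b/a, product = c/a.
a=3, b=3, c=2
Sum = -(3)/3 = -1
Product = (2)/3 = 2/3


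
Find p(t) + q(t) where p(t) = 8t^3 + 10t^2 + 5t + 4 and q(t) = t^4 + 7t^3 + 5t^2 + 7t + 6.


Align terms by degree and add:
  8t^3 + 10t^2 + 5t + 4
+ t^4 + 7t^3 + 5t^2 + 7t + 6
= t^4 + 15t^3 + 15t^2 + 12t + 10


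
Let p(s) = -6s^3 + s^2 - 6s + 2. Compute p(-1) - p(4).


p(-1) = 15
p(4) = -390
p(-1) - p(4) = 15 + 390 = 405


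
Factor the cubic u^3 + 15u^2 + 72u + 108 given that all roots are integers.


Try integer roots (divisors of 108). u=-3: p(-3)=0.
Divide out (u + 3): quotient is u^2 + 12u + 36.
Factor the quadratic: (u + 6)(u + 6)
Result: (u + 3)(u + 6)(u + 6)


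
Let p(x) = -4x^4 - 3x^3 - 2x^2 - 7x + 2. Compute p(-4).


Using direct substitution:
  -4 * (-4)^4 = -1024
  -3 * (-4)^3 = 192
  -2 * (-4)^2 = -32
  -7 * (-4)^1 = 28
  constant: 2
Sum = -1024 + 192 - 32 + 28 + 2 = -834


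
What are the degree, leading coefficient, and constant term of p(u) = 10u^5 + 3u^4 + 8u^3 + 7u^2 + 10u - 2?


Highest power of u is 5, with coefficient 10. Constant term is -2.
Degree = 5, leading coefficient = 10, constant term = -2


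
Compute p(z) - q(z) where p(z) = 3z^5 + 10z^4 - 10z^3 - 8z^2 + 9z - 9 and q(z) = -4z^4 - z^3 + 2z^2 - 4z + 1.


Distribute the minus sign:
  (3z^5 + 10z^4 - 10z^3 - 8z^2 + 9z - 9)
- (-4z^4 - z^3 + 2z^2 - 4z + 1)
Negate second polynomial: 4z^4 + z^3 - 2z^2 + 4z - 1
Add: 3z^5 + 14z^4 - 9z^3 - 10z^2 + 13z - 10


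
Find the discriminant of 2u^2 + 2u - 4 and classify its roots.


D = b^2 - 4ac = (2)^2 - 4(2)(-4) = 4 + 32 = 36
Since D > 0: two distinct rational roots


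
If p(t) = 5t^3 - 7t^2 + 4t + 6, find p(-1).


Using direct substitution:
  5 * (-1)^3 = -5
  -7 * (-1)^2 = -7
  4 * (-1)^1 = -4
  constant: 6
Sum = -5 - 7 - 4 + 6 = -10


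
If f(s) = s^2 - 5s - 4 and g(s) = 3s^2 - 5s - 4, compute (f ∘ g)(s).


Substitute g(s) into f:
f(g(s)) = 1*(3s^2 - 5s - 4)^2 + (-5)*(3s^2 - 5s - 4) + (-4)
(3s^2 - 5s - 4)^2 = 9s^4 - 30s^3 + s^2 + 40s + 16
Expand and combine: 9s^4 - 30s^3 - 14s^2 + 65s + 32


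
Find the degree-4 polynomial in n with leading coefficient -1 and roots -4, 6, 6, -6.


p(n) = -(n + 4)(n - 6)(n - 6)(n + 6)
Expand: -n^4 + 2n^3 + 60n^2 - 72n - 864


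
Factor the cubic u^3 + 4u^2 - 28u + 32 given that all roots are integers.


Try integer roots (divisors of 32). u=-8: p(-8)=0.
Divide out (u + 8): quotient is u^2 - 4u + 4.
Factor the quadratic: (u - 2)(u - 2)
Result: (u + 8)(u - 2)(u - 2)


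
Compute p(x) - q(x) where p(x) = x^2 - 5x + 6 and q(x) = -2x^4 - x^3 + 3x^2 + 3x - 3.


Distribute the minus sign:
  (x^2 - 5x + 6)
- (-2x^4 - x^3 + 3x^2 + 3x - 3)
Negate second polynomial: 2x^4 + x^3 - 3x^2 - 3x + 3
Add: 2x^4 + x^3 - 2x^2 - 8x + 9


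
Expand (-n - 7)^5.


Expand (-n - 7)^5 by repeated multiplication:
  (-n - 7)^2 = n^2 + 14n + 49
  (-n - 7)^3 = -n^3 - 21n^2 - 147n - 343
  (-n - 7)^4 = n^4 + 28n^3 + 294n^2 + 1372n + 2401
= -n^5 - 35n^4 - 490n^3 - 3430n^2 - 12005n - 16807


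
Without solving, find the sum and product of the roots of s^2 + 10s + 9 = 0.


For as^2+bs+c=0: sum = -b/a, product = c/a.
a=1, b=10, c=9
Sum = -(10)/1 = -10
Product = (9)/1 = 9


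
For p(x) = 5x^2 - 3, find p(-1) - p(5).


p(-1) = 2
p(5) = 122
p(-1) - p(5) = 2 - 122 = -120


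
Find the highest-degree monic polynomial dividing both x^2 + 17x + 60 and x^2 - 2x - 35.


Factor each:
  x^2 + 17x + 60 = (x + 5)(x + 12)
  x^2 - 2x - 35 = (x + 5)(x - 7)
Common monic factor: x + 5


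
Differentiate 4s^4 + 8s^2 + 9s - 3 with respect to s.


Apply the power rule term by term:
  d/ds(4s^4) = 16s^3
  d/ds(8s^2) = 16s
  d/ds(9s) = 9
  d/ds(-3) = 0
p'(s) = 16s^3 + 16s + 9


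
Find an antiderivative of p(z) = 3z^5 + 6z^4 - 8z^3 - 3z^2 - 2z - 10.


Reverse power rule on each term:
  ∫ 3z^5 dz = (1/2)z^6
  ∫ 6z^4 dz = (6/5)z^5
  ∫ -8z^3 dz = -2z^4
  ∫ -3z^2 dz = -z^3
  ∫ -2z dz = -z^2
  ∫ -10 dz = -10z
F(z) = (1/2)z^6 + (6/5)z^5 - 2z^4 - z^3 - z^2 - 10z + C


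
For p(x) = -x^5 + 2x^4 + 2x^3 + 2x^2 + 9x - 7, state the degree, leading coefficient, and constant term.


Highest power of x is 5, with coefficient -1. Constant term is -7.
Degree = 5, leading coefficient = -1, constant term = -7


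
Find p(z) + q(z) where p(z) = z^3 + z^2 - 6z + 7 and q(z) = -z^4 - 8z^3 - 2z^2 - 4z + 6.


Align terms by degree and add:
  z^3 + z^2 - 6z + 7
  -z^4 - 8z^3 - 2z^2 - 4z + 6
= -z^4 - 7z^3 - z^2 - 10z + 13


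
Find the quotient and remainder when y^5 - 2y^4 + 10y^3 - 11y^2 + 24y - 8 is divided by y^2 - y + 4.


(y^5 - 2y^4 + 10y^3 - 11y^2 + 24y - 8) / (y^2 - y + 4)
Step 1: y^3 * (y^2 - y + 4) = y^5 - y^4 + 4y^3; subtract.
Step 2: -y^2 * (y^2 - y + 4) = -y^4 + y^3 - 4y^2; subtract.
Step 3: 5y * (y^2 - y + 4) = 5y^3 - 5y^2 + 20y; subtract.
Step 4: -2 * (y^2 - y + 4) = -2y^2 + 2y - 8; subtract.
Quotient: y^3 - y^2 + 5y - 2, Remainder: 2y


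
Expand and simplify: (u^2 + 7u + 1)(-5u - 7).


Distribute each term of the first polynomial:
  (u^2)(-5u - 7) = -5u^3 - 7u^2
  (7u)(-5u - 7) = -35u^2 - 49u
  (1)(-5u - 7) = -5u - 7
Sum: -5u^3 - 42u^2 - 54u - 7


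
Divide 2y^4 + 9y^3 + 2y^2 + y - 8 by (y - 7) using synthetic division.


Synthetic division with c = 7. Coefficients: 2, 9, 2, 1, -8
Bring down 2.
  2 * 7 = 14; 14 + 9 = 23
  23 * 7 = 161; 161 + 2 = 163
  163 * 7 = 1141; 1141 + 1 = 1142
  1142 * 7 = 7994; 7994 - 8 = 7986
Quotient: 2y^3 + 23y^2 + 163y + 1142, Remainder: 7986


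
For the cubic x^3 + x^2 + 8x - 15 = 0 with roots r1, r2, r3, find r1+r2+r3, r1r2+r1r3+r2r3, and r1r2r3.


Monic cubic x^3+bx^2+cx+d=0: sum=-b, pairwise sum=c, product=-d.
b=1, c=8, d=-15
r1+r2+r3 = -1
r1r2+r1r3+r2r3 = 8
r1r2r3 = 15


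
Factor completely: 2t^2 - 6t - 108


Roots satisfy r1 + r2 = -b/a = 3 and r1*r2 = c/a = -54.
So r1 = -6, r2 = 9.
2t^2 - 6t - 108 = 2(t - r1)(t - r2) = 2(t + 6)(t - 9)


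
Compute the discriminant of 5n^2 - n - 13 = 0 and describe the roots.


D = b^2 - 4ac = (-1)^2 - 4(5)(-13) = 1 + 260 = 261
Since D > 0: two distinct irrational roots


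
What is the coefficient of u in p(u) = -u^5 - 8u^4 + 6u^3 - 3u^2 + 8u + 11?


Read off the coefficient of u: 8


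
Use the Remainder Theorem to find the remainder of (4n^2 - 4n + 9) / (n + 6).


By the Remainder Theorem, the remainder equals p(-6):
  4*(-6)^2 = 144
  -4*(-6)^1 = 24
  constant: 9
Sum: 144 + 24 + 9 = 177


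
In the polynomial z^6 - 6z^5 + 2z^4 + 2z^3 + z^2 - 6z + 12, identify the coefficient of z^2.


Read off the coefficient of z^2: 1


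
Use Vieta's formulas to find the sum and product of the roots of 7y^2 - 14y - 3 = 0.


For ay^2+by+c=0: sum = -b/a, product = c/a.
a=7, b=-14, c=-3
Sum = -(-14)/7 = 2
Product = (-3)/7 = -3/7


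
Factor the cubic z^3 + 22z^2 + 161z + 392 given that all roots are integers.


Try integer roots (divisors of 392). z=-7: p(-7)=0.
Divide out (z + 7): quotient is z^2 + 15z + 56.
Factor the quadratic: (z + 8)(z + 7)
Result: (z + 7)(z + 8)(z + 7)


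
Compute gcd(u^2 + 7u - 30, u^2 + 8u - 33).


Factor each:
  u^2 + 7u - 30 = (u - 3)(u + 10)
  u^2 + 8u - 33 = (u - 3)(u + 11)
Common monic factor: u - 3


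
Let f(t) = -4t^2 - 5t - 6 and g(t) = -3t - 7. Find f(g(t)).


Substitute g(t) into f:
f(g(t)) = -4*(-3t - 7)^2 + (-5)*(-3t - 7) + (-6)
(-3t - 7)^2 = 9t^2 + 42t + 49
Expand and combine: -36t^2 - 153t - 167


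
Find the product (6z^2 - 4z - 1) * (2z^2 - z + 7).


Distribute each term of the first polynomial:
  (6z^2)(2z^2 - z + 7) = 12z^4 - 6z^3 + 42z^2
  (-4z)(2z^2 - z + 7) = -8z^3 + 4z^2 - 28z
  (-1)(2z^2 - z + 7) = -2z^2 + z - 7
Sum: 12z^4 - 14z^3 + 44z^2 - 27z - 7


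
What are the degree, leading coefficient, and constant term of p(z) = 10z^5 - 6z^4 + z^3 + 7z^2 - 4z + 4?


Highest power of z is 5, with coefficient 10. Constant term is 4.
Degree = 5, leading coefficient = 10, constant term = 4


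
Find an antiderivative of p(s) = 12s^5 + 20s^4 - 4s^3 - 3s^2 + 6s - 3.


Reverse power rule on each term:
  ∫ 12s^5 ds = 2s^6
  ∫ 20s^4 ds = 4s^5
  ∫ -4s^3 ds = -s^4
  ∫ -3s^2 ds = -s^3
  ∫ 6s ds = 3s^2
  ∫ -3 ds = -3s
F(s) = 2s^6 + 4s^5 - s^4 - s^3 + 3s^2 - 3s + C


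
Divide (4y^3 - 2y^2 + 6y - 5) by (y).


(4y^3 - 2y^2 + 6y - 5) / (y)
Step 1: 4y^2 * (y) = 4y^3; subtract.
Step 2: -2y * (y) = -2y^2; subtract.
Step 3: 6 * (y) = 6y; subtract.
Quotient: 4y^2 - 2y + 6, Remainder: -5


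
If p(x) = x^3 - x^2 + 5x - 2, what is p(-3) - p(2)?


p(-3) = -53
p(2) = 12
p(-3) - p(2) = -53 - 12 = -65


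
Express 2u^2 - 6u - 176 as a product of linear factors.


Roots satisfy r1 + r2 = -b/a = 3 and r1*r2 = c/a = -88.
So r1 = 11, r2 = -8.
2u^2 - 6u - 176 = 2(u - r1)(u - r2) = 2(u - 11)(u + 8)


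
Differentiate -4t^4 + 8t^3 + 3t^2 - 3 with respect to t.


Apply the power rule term by term:
  d/dt(-4t^4) = -16t^3
  d/dt(8t^3) = 24t^2
  d/dt(3t^2) = 6t
  d/dt(-3) = 0
p'(t) = -16t^3 + 24t^2 + 6t


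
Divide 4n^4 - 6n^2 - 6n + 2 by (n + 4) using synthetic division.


Synthetic division with c = -4. Coefficients: 4, 0, -6, -6, 2
Bring down 4.
  4 * -4 = -16; -16 + 0 = -16
  -16 * -4 = 64; 64 - 6 = 58
  58 * -4 = -232; -232 - 6 = -238
  -238 * -4 = 952; 952 + 2 = 954
Quotient: 4n^3 - 16n^2 + 58n - 238, Remainder: 954


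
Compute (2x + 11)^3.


Expand (2x + 11)^3 by repeated multiplication:
  (2x + 11)^2 = 4x^2 + 44x + 121
= 8x^3 + 132x^2 + 726x + 1331


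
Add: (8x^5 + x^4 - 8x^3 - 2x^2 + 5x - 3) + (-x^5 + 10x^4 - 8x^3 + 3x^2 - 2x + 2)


Align terms by degree and add:
  8x^5 + x^4 - 8x^3 - 2x^2 + 5x - 3
  -x^5 + 10x^4 - 8x^3 + 3x^2 - 2x + 2
= 7x^5 + 11x^4 - 16x^3 + x^2 + 3x - 1


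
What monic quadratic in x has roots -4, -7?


p(x) = (x + 4)(x + 7)
Expand: x^2 + 11x + 28


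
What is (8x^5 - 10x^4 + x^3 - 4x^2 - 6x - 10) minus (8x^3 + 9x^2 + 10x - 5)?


Distribute the minus sign:
  (8x^5 - 10x^4 + x^3 - 4x^2 - 6x - 10)
- (8x^3 + 9x^2 + 10x - 5)
Negate second polynomial: -8x^3 - 9x^2 - 10x + 5
Add: 8x^5 - 10x^4 - 7x^3 - 13x^2 - 16x - 5


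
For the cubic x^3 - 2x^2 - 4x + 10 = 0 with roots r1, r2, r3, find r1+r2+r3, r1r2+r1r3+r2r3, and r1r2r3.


Monic cubic x^3+bx^2+cx+d=0: sum=-b, pairwise sum=c, product=-d.
b=-2, c=-4, d=10
r1+r2+r3 = 2
r1r2+r1r3+r2r3 = -4
r1r2r3 = -10


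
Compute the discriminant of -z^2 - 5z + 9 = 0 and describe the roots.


D = b^2 - 4ac = (-5)^2 - 4(-1)(9) = 25 + 36 = 61
Since D > 0: two distinct irrational roots


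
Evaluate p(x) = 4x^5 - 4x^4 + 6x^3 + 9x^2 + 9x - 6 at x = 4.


Using direct substitution:
  4 * (4)^5 = 4096
  -4 * (4)^4 = -1024
  6 * (4)^3 = 384
  9 * (4)^2 = 144
  9 * (4)^1 = 36
  constant: -6
Sum = 4096 - 1024 + 384 + 144 + 36 - 6 = 3630


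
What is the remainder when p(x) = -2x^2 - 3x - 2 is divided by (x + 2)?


By the Remainder Theorem, the remainder equals p(-2):
  -2*(-2)^2 = -8
  -3*(-2)^1 = 6
  constant: -2
Sum: -8 + 6 - 2 = -4


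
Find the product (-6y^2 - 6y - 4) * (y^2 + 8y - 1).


Distribute each term of the first polynomial:
  (-6y^2)(y^2 + 8y - 1) = -6y^4 - 48y^3 + 6y^2
  (-6y)(y^2 + 8y - 1) = -6y^3 - 48y^2 + 6y
  (-4)(y^2 + 8y - 1) = -4y^2 - 32y + 4
Sum: -6y^4 - 54y^3 - 46y^2 - 26y + 4


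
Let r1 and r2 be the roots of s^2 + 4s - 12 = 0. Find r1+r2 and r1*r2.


For as^2+bs+c=0: sum = -b/a, product = c/a.
a=1, b=4, c=-12
Sum = -(4)/1 = -4
Product = (-12)/1 = -12


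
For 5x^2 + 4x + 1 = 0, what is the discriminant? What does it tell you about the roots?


D = b^2 - 4ac = (4)^2 - 4(5)(1) = 16 - 20 = -4
Since D < 0: two complex conjugate roots (no real roots)


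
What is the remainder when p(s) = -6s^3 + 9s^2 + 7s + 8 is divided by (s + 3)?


By the Remainder Theorem, the remainder equals p(-3):
  -6*(-3)^3 = 162
  9*(-3)^2 = 81
  7*(-3)^1 = -21
  constant: 8
Sum: 162 + 81 - 21 + 8 = 230


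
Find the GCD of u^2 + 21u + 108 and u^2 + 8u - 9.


Factor each:
  u^2 + 21u + 108 = (u + 9)(u + 12)
  u^2 + 8u - 9 = (u + 9)(u - 1)
Common monic factor: u + 9


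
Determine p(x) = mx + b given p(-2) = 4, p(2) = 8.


p(x) = mx + b. Using p(-2)=4, p(2)=8:
m = (4 - 8)/(-2 - 2) = -4/-4 = 1
b = 4 - m*(-2) = 4 + 2 = 6
p(x) = x + 6


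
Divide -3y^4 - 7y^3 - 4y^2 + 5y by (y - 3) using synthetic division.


Synthetic division with c = 3. Coefficients: -3, -7, -4, 5, 0
Bring down -3.
  -3 * 3 = -9; -9 - 7 = -16
  -16 * 3 = -48; -48 - 4 = -52
  -52 * 3 = -156; -156 + 5 = -151
  -151 * 3 = -453; -453 + 0 = -453
Quotient: -3y^3 - 16y^2 - 52y - 151, Remainder: -453


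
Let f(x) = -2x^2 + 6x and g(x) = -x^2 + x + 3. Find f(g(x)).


Substitute g(x) into f:
f(g(x)) = -2*(-x^2 + x + 3)^2 + 6*(-x^2 + x + 3)
(-x^2 + x + 3)^2 = x^4 - 2x^3 - 5x^2 + 6x + 9
Expand and combine: -2x^4 + 4x^3 + 4x^2 - 6x


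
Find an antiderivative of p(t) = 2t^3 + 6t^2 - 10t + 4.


Reverse power rule on each term:
  ∫ 2t^3 dt = (1/2)t^4
  ∫ 6t^2 dt = 2t^3
  ∫ -10t dt = -5t^2
  ∫ 4 dt = 4t
F(t) = (1/2)t^4 + 2t^3 - 5t^2 + 4t + C


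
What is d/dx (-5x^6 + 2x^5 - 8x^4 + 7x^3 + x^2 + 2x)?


Apply the power rule term by term:
  d/dx(-5x^6) = -30x^5
  d/dx(2x^5) = 10x^4
  d/dx(-8x^4) = -32x^3
  d/dx(7x^3) = 21x^2
  d/dx(x^2) = 2x
  d/dx(2x) = 2
p'(x) = -30x^5 + 10x^4 - 32x^3 + 21x^2 + 2x + 2


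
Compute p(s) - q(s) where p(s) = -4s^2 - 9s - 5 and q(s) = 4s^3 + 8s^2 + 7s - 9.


Distribute the minus sign:
  (-4s^2 - 9s - 5)
- (4s^3 + 8s^2 + 7s - 9)
Negate second polynomial: -4s^3 - 8s^2 - 7s + 9
Add: -4s^3 - 12s^2 - 16s + 4


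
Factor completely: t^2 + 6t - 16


Roots satisfy r1 + r2 = -b/a = -6 and r1*r2 = c/a = -16.
So r1 = -8, r2 = 2.
t^2 + 6t - 16 = (t - r1)(t - r2) = (t + 8)(t - 2)


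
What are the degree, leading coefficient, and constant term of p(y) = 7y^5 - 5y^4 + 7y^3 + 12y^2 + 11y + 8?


Highest power of y is 5, with coefficient 7. Constant term is 8.
Degree = 5, leading coefficient = 7, constant term = 8


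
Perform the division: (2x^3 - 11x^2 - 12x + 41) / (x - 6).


(2x^3 - 11x^2 - 12x + 41) / (x - 6)
Step 1: 2x^2 * (x - 6) = 2x^3 - 12x^2; subtract.
Step 2: x * (x - 6) = x^2 - 6x; subtract.
Step 3: -6 * (x - 6) = -6x + 36; subtract.
Quotient: 2x^2 + x - 6, Remainder: 5


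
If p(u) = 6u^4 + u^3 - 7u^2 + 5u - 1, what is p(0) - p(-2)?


p(0) = -1
p(-2) = 49
p(0) - p(-2) = -1 - 49 = -50


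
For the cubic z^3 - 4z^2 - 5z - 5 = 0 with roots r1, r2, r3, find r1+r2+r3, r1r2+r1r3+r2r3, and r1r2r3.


Monic cubic z^3+bz^2+cz+d=0: sum=-b, pairwise sum=c, product=-d.
b=-4, c=-5, d=-5
r1+r2+r3 = 4
r1r2+r1r3+r2r3 = -5
r1r2r3 = 5


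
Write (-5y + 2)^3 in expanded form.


Expand (-5y + 2)^3 by repeated multiplication:
  (-5y + 2)^2 = 25y^2 - 20y + 4
= -125y^3 + 150y^2 - 60y + 8


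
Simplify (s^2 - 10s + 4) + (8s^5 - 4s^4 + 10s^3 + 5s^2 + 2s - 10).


Align terms by degree and add:
  s^2 - 10s + 4
+ 8s^5 - 4s^4 + 10s^3 + 5s^2 + 2s - 10
= 8s^5 - 4s^4 + 10s^3 + 6s^2 - 8s - 6


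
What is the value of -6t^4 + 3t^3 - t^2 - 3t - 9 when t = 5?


Using direct substitution:
  -6 * (5)^4 = -3750
  3 * (5)^3 = 375
  -1 * (5)^2 = -25
  -3 * (5)^1 = -15
  constant: -9
Sum = -3750 + 375 - 25 - 15 - 9 = -3424


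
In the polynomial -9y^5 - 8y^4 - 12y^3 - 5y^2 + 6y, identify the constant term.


Read off the constant term: 0


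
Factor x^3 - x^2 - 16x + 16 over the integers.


Try integer roots (divisors of 16). x=-4: p(-4)=0.
Divide out (x + 4): quotient is x^2 - 5x + 4.
Factor the quadratic: (x - 1)(x - 4)
Result: (x + 4)(x - 1)(x - 4)


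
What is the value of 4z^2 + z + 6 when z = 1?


Using direct substitution:
  4 * (1)^2 = 4
  1 * (1)^1 = 1
  constant: 6
Sum = 4 + 1 + 6 = 11


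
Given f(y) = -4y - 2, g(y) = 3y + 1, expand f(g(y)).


Substitute g(y) into f:
f(g(y)) = -4*(3y + 1) + (-2)
Expand and combine: -12y - 6


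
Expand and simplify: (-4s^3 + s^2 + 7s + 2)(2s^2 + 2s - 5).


Distribute each term of the first polynomial:
  (-4s^3)(2s^2 + 2s - 5) = -8s^5 - 8s^4 + 20s^3
  (s^2)(2s^2 + 2s - 5) = 2s^4 + 2s^3 - 5s^2
  (7s)(2s^2 + 2s - 5) = 14s^3 + 14s^2 - 35s
  (2)(2s^2 + 2s - 5) = 4s^2 + 4s - 10
Sum: -8s^5 - 6s^4 + 36s^3 + 13s^2 - 31s - 10


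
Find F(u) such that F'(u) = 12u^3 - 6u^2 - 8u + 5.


Reverse power rule on each term:
  ∫ 12u^3 du = 3u^4
  ∫ -6u^2 du = -2u^3
  ∫ -8u du = -4u^2
  ∫ 5 du = 5u
F(u) = 3u^4 - 2u^3 - 4u^2 + 5u + C


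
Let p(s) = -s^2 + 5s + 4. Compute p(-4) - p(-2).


p(-4) = -32
p(-2) = -10
p(-4) - p(-2) = -32 + 10 = -22


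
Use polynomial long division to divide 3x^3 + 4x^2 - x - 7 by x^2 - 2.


(3x^3 + 4x^2 - x - 7) / (x^2 - 2)
Step 1: 3x * (x^2 - 2) = 3x^3 - 6x; subtract.
Step 2: 4 * (x^2 - 2) = 4x^2 - 8; subtract.
Quotient: 3x + 4, Remainder: 5x + 1


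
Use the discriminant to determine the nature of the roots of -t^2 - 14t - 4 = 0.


D = b^2 - 4ac = (-14)^2 - 4(-1)(-4) = 196 - 16 = 180
Since D > 0: two distinct irrational roots


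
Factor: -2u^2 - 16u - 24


Roots satisfy r1 + r2 = -b/a = -8 and r1*r2 = c/a = 12.
So r1 = -2, r2 = -6.
-2u^2 - 16u - 24 = -2(u - r1)(u - r2) = -2(u + 2)(u + 6)


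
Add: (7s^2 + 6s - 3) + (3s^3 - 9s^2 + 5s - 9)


Align terms by degree and add:
  7s^2 + 6s - 3
+ 3s^3 - 9s^2 + 5s - 9
= 3s^3 - 2s^2 + 11s - 12


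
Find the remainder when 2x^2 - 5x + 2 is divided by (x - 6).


By the Remainder Theorem, the remainder equals p(6):
  2*(6)^2 = 72
  -5*(6)^1 = -30
  constant: 2
Sum: 72 - 30 + 2 = 44


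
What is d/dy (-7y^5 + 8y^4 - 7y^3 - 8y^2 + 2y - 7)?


Apply the power rule term by term:
  d/dy(-7y^5) = -35y^4
  d/dy(8y^4) = 32y^3
  d/dy(-7y^3) = -21y^2
  d/dy(-8y^2) = -16y
  d/dy(2y) = 2
  d/dy(-7) = 0
p'(y) = -35y^4 + 32y^3 - 21y^2 - 16y + 2


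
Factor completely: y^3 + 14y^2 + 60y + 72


Try integer roots (divisors of 72). y=-2: p(-2)=0.
Divide out (y + 2): quotient is y^2 + 12y + 36.
Factor the quadratic: (y + 6)(y + 6)
Result: (y + 2)(y + 6)(y + 6)


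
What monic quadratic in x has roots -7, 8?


p(x) = (x + 7)(x - 8)
Expand: x^2 - x - 56


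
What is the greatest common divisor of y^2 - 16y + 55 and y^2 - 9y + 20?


Factor each:
  y^2 - 16y + 55 = (y - 5)(y - 11)
  y^2 - 9y + 20 = (y - 5)(y - 4)
Common monic factor: y - 5


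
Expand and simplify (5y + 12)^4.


Expand (5y + 12)^4 by repeated multiplication:
  (5y + 12)^2 = 25y^2 + 120y + 144
  (5y + 12)^3 = 125y^3 + 900y^2 + 2160y + 1728
= 625y^4 + 6000y^3 + 21600y^2 + 34560y + 20736


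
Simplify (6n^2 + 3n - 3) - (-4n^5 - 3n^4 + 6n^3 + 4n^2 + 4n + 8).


Distribute the minus sign:
  (6n^2 + 3n - 3)
- (-4n^5 - 3n^4 + 6n^3 + 4n^2 + 4n + 8)
Negate second polynomial: 4n^5 + 3n^4 - 6n^3 - 4n^2 - 4n - 8
Add: 4n^5 + 3n^4 - 6n^3 + 2n^2 - n - 11


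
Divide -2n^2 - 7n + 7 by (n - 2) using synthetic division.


Synthetic division with c = 2. Coefficients: -2, -7, 7
Bring down -2.
  -2 * 2 = -4; -4 - 7 = -11
  -11 * 2 = -22; -22 + 7 = -15
Quotient: -2n - 11, Remainder: -15


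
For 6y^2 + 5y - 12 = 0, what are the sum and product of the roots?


For ay^2+by+c=0: sum = -b/a, product = c/a.
a=6, b=5, c=-12
Sum = -(5)/6 = -5/6
Product = (-12)/6 = -2


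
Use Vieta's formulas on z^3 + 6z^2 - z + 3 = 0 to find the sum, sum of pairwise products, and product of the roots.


Monic cubic z^3+bz^2+cz+d=0: sum=-b, pairwise sum=c, product=-d.
b=6, c=-1, d=3
r1+r2+r3 = -6
r1r2+r1r3+r2r3 = -1
r1r2r3 = -3


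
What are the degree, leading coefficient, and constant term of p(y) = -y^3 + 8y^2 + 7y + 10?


Highest power of y is 3, with coefficient -1. Constant term is 10.
Degree = 3, leading coefficient = -1, constant term = 10


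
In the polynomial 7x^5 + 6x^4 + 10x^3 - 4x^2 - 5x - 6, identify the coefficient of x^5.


Read off the coefficient of x^5: 7


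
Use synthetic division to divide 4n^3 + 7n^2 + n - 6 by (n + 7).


Synthetic division with c = -7. Coefficients: 4, 7, 1, -6
Bring down 4.
  4 * -7 = -28; -28 + 7 = -21
  -21 * -7 = 147; 147 + 1 = 148
  148 * -7 = -1036; -1036 - 6 = -1042
Quotient: 4n^2 - 21n + 148, Remainder: -1042


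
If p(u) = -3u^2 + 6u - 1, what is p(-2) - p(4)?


p(-2) = -25
p(4) = -25
p(-2) - p(4) = -25 + 25 = 0


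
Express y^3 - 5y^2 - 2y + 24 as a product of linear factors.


Try integer roots (divisors of 24). y=3: p(3)=0.
Divide out (y - 3): quotient is y^2 - 2y - 8.
Factor the quadratic: (y - 4)(y + 2)
Result: (y - 3)(y - 4)(y + 2)


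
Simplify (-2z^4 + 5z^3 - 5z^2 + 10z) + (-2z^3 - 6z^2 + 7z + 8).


Align terms by degree and add:
  -2z^4 + 5z^3 - 5z^2 + 10z
  -2z^3 - 6z^2 + 7z + 8
= -2z^4 + 3z^3 - 11z^2 + 17z + 8


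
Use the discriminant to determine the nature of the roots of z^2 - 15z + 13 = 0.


D = b^2 - 4ac = (-15)^2 - 4(1)(13) = 225 - 52 = 173
Since D > 0: two distinct irrational roots


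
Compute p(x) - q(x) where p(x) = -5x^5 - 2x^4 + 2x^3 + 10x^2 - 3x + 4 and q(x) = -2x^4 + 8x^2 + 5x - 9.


Distribute the minus sign:
  (-5x^5 - 2x^4 + 2x^3 + 10x^2 - 3x + 4)
- (-2x^4 + 8x^2 + 5x - 9)
Negate second polynomial: 2x^4 - 8x^2 - 5x + 9
Add: -5x^5 + 2x^3 + 2x^2 - 8x + 13


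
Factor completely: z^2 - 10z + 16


Roots satisfy r1 + r2 = -b/a = 10 and r1*r2 = c/a = 16.
So r1 = 2, r2 = 8.
z^2 - 10z + 16 = (z - r1)(z - r2) = (z - 2)(z - 8)


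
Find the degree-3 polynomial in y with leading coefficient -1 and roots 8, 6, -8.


p(y) = -(y - 8)(y - 6)(y + 8)
Expand: -y^3 + 6y^2 + 64y - 384


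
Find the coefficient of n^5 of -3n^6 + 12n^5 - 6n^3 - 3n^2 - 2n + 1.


Read off the coefficient of n^5: 12


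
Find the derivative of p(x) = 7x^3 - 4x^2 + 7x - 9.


Apply the power rule term by term:
  d/dx(7x^3) = 21x^2
  d/dx(-4x^2) = -8x
  d/dx(7x) = 7
  d/dx(-9) = 0
p'(x) = 21x^2 - 8x + 7


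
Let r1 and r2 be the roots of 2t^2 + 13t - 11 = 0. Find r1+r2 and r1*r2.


For at^2+bt+c=0: sum = -b/a, product = c/a.
a=2, b=13, c=-11
Sum = -(13)/2 = -13/2
Product = (-11)/2 = -11/2


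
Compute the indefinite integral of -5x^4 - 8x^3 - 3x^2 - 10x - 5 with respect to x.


Reverse power rule on each term:
  ∫ -5x^4 dx = -x^5
  ∫ -8x^3 dx = -2x^4
  ∫ -3x^2 dx = -x^3
  ∫ -10x dx = -5x^2
  ∫ -5 dx = -5x
F(x) = -x^5 - 2x^4 - x^3 - 5x^2 - 5x + C


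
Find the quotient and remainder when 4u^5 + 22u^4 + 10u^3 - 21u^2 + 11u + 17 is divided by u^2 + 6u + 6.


(4u^5 + 22u^4 + 10u^3 - 21u^2 + 11u + 17) / (u^2 + 6u + 6)
Step 1: 4u^3 * (u^2 + 6u + 6) = 4u^5 + 24u^4 + 24u^3; subtract.
Step 2: -2u^2 * (u^2 + 6u + 6) = -2u^4 - 12u^3 - 12u^2; subtract.
Step 3: -2u * (u^2 + 6u + 6) = -2u^3 - 12u^2 - 12u; subtract.
Step 4: 3 * (u^2 + 6u + 6) = 3u^2 + 18u + 18; subtract.
Quotient: 4u^3 - 2u^2 - 2u + 3, Remainder: 5u - 1


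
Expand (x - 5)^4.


Expand (x - 5)^4 by repeated multiplication:
  (x - 5)^2 = x^2 - 10x + 25
  (x - 5)^3 = x^3 - 15x^2 + 75x - 125
= x^4 - 20x^3 + 150x^2 - 500x + 625


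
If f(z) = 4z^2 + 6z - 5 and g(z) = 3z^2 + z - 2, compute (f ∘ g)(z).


Substitute g(z) into f:
f(g(z)) = 4*(3z^2 + z - 2)^2 + 6*(3z^2 + z - 2) + (-5)
(3z^2 + z - 2)^2 = 9z^4 + 6z^3 - 11z^2 - 4z + 4
Expand and combine: 36z^4 + 24z^3 - 26z^2 - 10z - 1


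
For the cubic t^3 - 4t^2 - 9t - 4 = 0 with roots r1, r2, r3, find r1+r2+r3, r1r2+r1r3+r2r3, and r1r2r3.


Monic cubic t^3+bt^2+ct+d=0: sum=-b, pairwise sum=c, product=-d.
b=-4, c=-9, d=-4
r1+r2+r3 = 4
r1r2+r1r3+r2r3 = -9
r1r2r3 = 4


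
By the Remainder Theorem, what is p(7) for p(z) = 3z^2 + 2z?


By the Remainder Theorem, the remainder equals p(7):
  3*(7)^2 = 147
  2*(7)^1 = 14
  constant: 0
Sum: 147 + 14 + 0 = 161


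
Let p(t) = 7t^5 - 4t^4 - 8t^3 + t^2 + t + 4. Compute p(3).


Using direct substitution:
  7 * (3)^5 = 1701
  -4 * (3)^4 = -324
  -8 * (3)^3 = -216
  1 * (3)^2 = 9
  1 * (3)^1 = 3
  constant: 4
Sum = 1701 - 324 - 216 + 9 + 3 + 4 = 1177


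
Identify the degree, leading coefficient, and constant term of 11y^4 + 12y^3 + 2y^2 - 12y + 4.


Highest power of y is 4, with coefficient 11. Constant term is 4.
Degree = 4, leading coefficient = 11, constant term = 4


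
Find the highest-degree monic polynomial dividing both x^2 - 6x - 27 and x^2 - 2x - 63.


Factor each:
  x^2 - 6x - 27 = (x - 9)(x + 3)
  x^2 - 2x - 63 = (x - 9)(x + 7)
Common monic factor: x - 9


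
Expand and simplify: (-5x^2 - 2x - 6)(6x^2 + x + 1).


Distribute each term of the first polynomial:
  (-5x^2)(6x^2 + x + 1) = -30x^4 - 5x^3 - 5x^2
  (-2x)(6x^2 + x + 1) = -12x^3 - 2x^2 - 2x
  (-6)(6x^2 + x + 1) = -36x^2 - 6x - 6
Sum: -30x^4 - 17x^3 - 43x^2 - 8x - 6


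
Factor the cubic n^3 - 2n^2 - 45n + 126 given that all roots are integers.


Try integer roots (divisors of 126). n=-7: p(-7)=0.
Divide out (n + 7): quotient is n^2 - 9n + 18.
Factor the quadratic: (n - 3)(n - 6)
Result: (n + 7)(n - 3)(n - 6)


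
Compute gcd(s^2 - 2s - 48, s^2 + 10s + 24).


Factor each:
  s^2 - 2s - 48 = (s + 6)(s - 8)
  s^2 + 10s + 24 = (s + 6)(s + 4)
Common monic factor: s + 6


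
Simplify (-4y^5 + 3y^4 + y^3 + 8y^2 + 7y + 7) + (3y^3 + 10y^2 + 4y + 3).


Align terms by degree and add:
  -4y^5 + 3y^4 + y^3 + 8y^2 + 7y + 7
+ 3y^3 + 10y^2 + 4y + 3
= -4y^5 + 3y^4 + 4y^3 + 18y^2 + 11y + 10


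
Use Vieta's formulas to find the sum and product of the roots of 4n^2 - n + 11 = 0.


For an^2+bn+c=0: sum = -b/a, product = c/a.
a=4, b=-1, c=11
Sum = -(-1)/4 = 1/4
Product = (11)/4 = 11/4


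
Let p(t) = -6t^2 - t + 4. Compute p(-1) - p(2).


p(-1) = -1
p(2) = -22
p(-1) - p(2) = -1 + 22 = 21


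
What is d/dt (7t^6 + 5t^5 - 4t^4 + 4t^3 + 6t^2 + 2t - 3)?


Apply the power rule term by term:
  d/dt(7t^6) = 42t^5
  d/dt(5t^5) = 25t^4
  d/dt(-4t^4) = -16t^3
  d/dt(4t^3) = 12t^2
  d/dt(6t^2) = 12t
  d/dt(2t) = 2
  d/dt(-3) = 0
p'(t) = 42t^5 + 25t^4 - 16t^3 + 12t^2 + 12t + 2


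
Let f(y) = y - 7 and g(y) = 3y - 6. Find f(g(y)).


Substitute g(y) into f:
f(g(y)) = 1*(3y - 6) + (-7)
Expand and combine: 3y - 13


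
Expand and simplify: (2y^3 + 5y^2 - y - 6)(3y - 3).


Distribute each term of the first polynomial:
  (2y^3)(3y - 3) = 6y^4 - 6y^3
  (5y^2)(3y - 3) = 15y^3 - 15y^2
  (-y)(3y - 3) = -3y^2 + 3y
  (-6)(3y - 3) = -18y + 18
Sum: 6y^4 + 9y^3 - 18y^2 - 15y + 18


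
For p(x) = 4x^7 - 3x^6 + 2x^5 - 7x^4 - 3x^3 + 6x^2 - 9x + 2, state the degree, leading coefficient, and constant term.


Highest power of x is 7, with coefficient 4. Constant term is 2.
Degree = 7, leading coefficient = 4, constant term = 2


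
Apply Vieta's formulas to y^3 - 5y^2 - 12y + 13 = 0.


Monic cubic y^3+by^2+cy+d=0: sum=-b, pairwise sum=c, product=-d.
b=-5, c=-12, d=13
r1+r2+r3 = 5
r1r2+r1r3+r2r3 = -12
r1r2r3 = -13


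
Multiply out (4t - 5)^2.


Expand (4t - 5)^2 by repeated multiplication:
= 16t^2 - 40t + 25


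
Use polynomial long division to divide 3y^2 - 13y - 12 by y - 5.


(3y^2 - 13y - 12) / (y - 5)
Step 1: 3y * (y - 5) = 3y^2 - 15y; subtract.
Step 2: 2 * (y - 5) = 2y - 10; subtract.
Quotient: 3y + 2, Remainder: -2


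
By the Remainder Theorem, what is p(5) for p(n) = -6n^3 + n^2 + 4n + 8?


By the Remainder Theorem, the remainder equals p(5):
  -6*(5)^3 = -750
  1*(5)^2 = 25
  4*(5)^1 = 20
  constant: 8
Sum: -750 + 25 + 20 + 8 = -697


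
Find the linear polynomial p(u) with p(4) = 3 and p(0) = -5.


p(u) = mu + b. Using p(4)=3, p(0)=-5:
m = (3 + 5)/(4) = 8/4 = 2
b = 3 - m*(4) = 3 - 8 = -5
p(u) = 2u - 5


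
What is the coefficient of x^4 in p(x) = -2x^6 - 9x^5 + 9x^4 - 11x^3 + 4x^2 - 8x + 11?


Read off the coefficient of x^4: 9


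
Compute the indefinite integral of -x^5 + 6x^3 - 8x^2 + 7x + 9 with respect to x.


Reverse power rule on each term:
  ∫ -x^5 dx = -(1/6)x^6
  ∫ 6x^3 dx = (3/2)x^4
  ∫ -8x^2 dx = -(8/3)x^3
  ∫ 7x dx = (7/2)x^2
  ∫ 9 dx = 9x
F(x) = -(1/6)x^6 + (3/2)x^4 - (8/3)x^3 + (7/2)x^2 + 9x + C


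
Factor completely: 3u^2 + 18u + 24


Roots satisfy r1 + r2 = -b/a = -6 and r1*r2 = c/a = 8.
So r1 = -2, r2 = -4.
3u^2 + 18u + 24 = 3(u - r1)(u - r2) = 3(u + 2)(u + 4)


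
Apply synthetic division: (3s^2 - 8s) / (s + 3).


Synthetic division with c = -3. Coefficients: 3, -8, 0
Bring down 3.
  3 * -3 = -9; -9 - 8 = -17
  -17 * -3 = 51; 51 + 0 = 51
Quotient: 3s - 17, Remainder: 51


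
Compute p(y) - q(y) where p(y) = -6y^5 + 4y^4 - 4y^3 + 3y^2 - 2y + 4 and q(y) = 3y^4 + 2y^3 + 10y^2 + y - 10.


Distribute the minus sign:
  (-6y^5 + 4y^4 - 4y^3 + 3y^2 - 2y + 4)
- (3y^4 + 2y^3 + 10y^2 + y - 10)
Negate second polynomial: -3y^4 - 2y^3 - 10y^2 - y + 10
Add: -6y^5 + y^4 - 6y^3 - 7y^2 - 3y + 14


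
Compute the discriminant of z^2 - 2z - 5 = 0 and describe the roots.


D = b^2 - 4ac = (-2)^2 - 4(1)(-5) = 4 + 20 = 24
Since D > 0: two distinct irrational roots


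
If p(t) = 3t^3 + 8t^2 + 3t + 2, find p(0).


Using direct substitution:
  3 * (0)^3 = 0
  8 * (0)^2 = 0
  3 * (0)^1 = 0
  constant: 2
Sum = 0 + 0 + 0 + 2 = 2


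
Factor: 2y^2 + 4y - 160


Roots satisfy r1 + r2 = -b/a = -2 and r1*r2 = c/a = -80.
So r1 = -10, r2 = 8.
2y^2 + 4y - 160 = 2(y - r1)(y - r2) = 2(y + 10)(y - 8)


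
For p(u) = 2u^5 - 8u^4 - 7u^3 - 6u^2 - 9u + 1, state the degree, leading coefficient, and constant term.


Highest power of u is 5, with coefficient 2. Constant term is 1.
Degree = 5, leading coefficient = 2, constant term = 1


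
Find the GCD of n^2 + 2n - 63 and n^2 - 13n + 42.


Factor each:
  n^2 + 2n - 63 = (n - 7)(n + 9)
  n^2 - 13n + 42 = (n - 7)(n - 6)
Common monic factor: n - 7


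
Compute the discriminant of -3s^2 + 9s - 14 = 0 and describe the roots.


D = b^2 - 4ac = (9)^2 - 4(-3)(-14) = 81 - 168 = -87
Since D < 0: two complex conjugate roots (no real roots)


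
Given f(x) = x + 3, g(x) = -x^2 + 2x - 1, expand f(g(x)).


Substitute g(x) into f:
f(g(x)) = 1*(-x^2 + 2x - 1) + 3
Expand and combine: -x^2 + 2x + 2


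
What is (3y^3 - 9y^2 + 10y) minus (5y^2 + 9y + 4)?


Distribute the minus sign:
  (3y^3 - 9y^2 + 10y)
- (5y^2 + 9y + 4)
Negate second polynomial: -5y^2 - 9y - 4
Add: 3y^3 - 14y^2 + y - 4


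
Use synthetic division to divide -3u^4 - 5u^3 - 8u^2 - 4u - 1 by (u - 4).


Synthetic division with c = 4. Coefficients: -3, -5, -8, -4, -1
Bring down -3.
  -3 * 4 = -12; -12 - 5 = -17
  -17 * 4 = -68; -68 - 8 = -76
  -76 * 4 = -304; -304 - 4 = -308
  -308 * 4 = -1232; -1232 - 1 = -1233
Quotient: -3u^3 - 17u^2 - 76u - 308, Remainder: -1233


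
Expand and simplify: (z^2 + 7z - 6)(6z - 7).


Distribute each term of the first polynomial:
  (z^2)(6z - 7) = 6z^3 - 7z^2
  (7z)(6z - 7) = 42z^2 - 49z
  (-6)(6z - 7) = -36z + 42
Sum: 6z^3 + 35z^2 - 85z + 42


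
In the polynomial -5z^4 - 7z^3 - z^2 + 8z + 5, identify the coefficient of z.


Read off the coefficient of z: 8


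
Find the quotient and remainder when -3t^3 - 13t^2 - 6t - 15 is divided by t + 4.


(-3t^3 - 13t^2 - 6t - 15) / (t + 4)
Step 1: -3t^2 * (t + 4) = -3t^3 - 12t^2; subtract.
Step 2: -t * (t + 4) = -t^2 - 4t; subtract.
Step 3: -2 * (t + 4) = -2t - 8; subtract.
Quotient: -3t^2 - t - 2, Remainder: -7


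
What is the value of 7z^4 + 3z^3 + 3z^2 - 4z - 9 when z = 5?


Using direct substitution:
  7 * (5)^4 = 4375
  3 * (5)^3 = 375
  3 * (5)^2 = 75
  -4 * (5)^1 = -20
  constant: -9
Sum = 4375 + 375 + 75 - 20 - 9 = 4796


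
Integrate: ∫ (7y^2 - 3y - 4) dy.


Reverse power rule on each term:
  ∫ 7y^2 dy = (7/3)y^3
  ∫ -3y dy = -(3/2)y^2
  ∫ -4 dy = -4y
F(y) = (7/3)y^3 - (3/2)y^2 - 4y + C


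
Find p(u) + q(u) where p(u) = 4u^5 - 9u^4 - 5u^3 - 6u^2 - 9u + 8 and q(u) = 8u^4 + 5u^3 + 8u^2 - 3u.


Align terms by degree and add:
  4u^5 - 9u^4 - 5u^3 - 6u^2 - 9u + 8
+ 8u^4 + 5u^3 + 8u^2 - 3u
= 4u^5 - u^4 + 2u^2 - 12u + 8


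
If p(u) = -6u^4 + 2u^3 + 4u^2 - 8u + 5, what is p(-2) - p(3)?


p(-2) = -75
p(3) = -415
p(-2) - p(3) = -75 + 415 = 340


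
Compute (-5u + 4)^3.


Expand (-5u + 4)^3 by repeated multiplication:
  (-5u + 4)^2 = 25u^2 - 40u + 16
= -125u^3 + 300u^2 - 240u + 64


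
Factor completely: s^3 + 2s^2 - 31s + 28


Try integer roots (divisors of 28). s=1: p(1)=0.
Divide out (s - 1): quotient is s^2 + 3s - 28.
Factor the quadratic: (s - 4)(s + 7)
Result: (s - 1)(s - 4)(s + 7)


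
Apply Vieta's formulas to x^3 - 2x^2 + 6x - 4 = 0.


Monic cubic x^3+bx^2+cx+d=0: sum=-b, pairwise sum=c, product=-d.
b=-2, c=6, d=-4
r1+r2+r3 = 2
r1r2+r1r3+r2r3 = 6
r1r2r3 = 4


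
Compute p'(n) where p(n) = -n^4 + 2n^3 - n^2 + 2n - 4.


Apply the power rule term by term:
  d/dn(-n^4) = -4n^3
  d/dn(2n^3) = 6n^2
  d/dn(-n^2) = -2n
  d/dn(2n) = 2
  d/dn(-4) = 0
p'(n) = -4n^3 + 6n^2 - 2n + 2


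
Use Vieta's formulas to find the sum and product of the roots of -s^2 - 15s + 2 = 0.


For as^2+bs+c=0: sum = -b/a, product = c/a.
a=-1, b=-15, c=2
Sum = -(-15)/-1 = -15
Product = (2)/-1 = -2


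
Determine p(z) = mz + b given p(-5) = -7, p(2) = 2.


p(z) = mz + b. Using p(-5)=-7, p(2)=2:
m = (-7 - 2)/(-5 - 2) = -9/-7 = 9/7
b = -7 - m*(-5) = -7 + 45/7 = -4/7
p(z) = (9/7)z - (4/7)


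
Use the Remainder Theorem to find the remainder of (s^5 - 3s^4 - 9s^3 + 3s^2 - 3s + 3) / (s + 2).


By the Remainder Theorem, the remainder equals p(-2):
  1*(-2)^5 = -32
  -3*(-2)^4 = -48
  -9*(-2)^3 = 72
  3*(-2)^2 = 12
  -3*(-2)^1 = 6
  constant: 3
Sum: -32 - 48 + 72 + 12 + 6 + 3 = 13


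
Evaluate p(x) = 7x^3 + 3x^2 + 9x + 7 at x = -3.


Using direct substitution:
  7 * (-3)^3 = -189
  3 * (-3)^2 = 27
  9 * (-3)^1 = -27
  constant: 7
Sum = -189 + 27 - 27 + 7 = -182


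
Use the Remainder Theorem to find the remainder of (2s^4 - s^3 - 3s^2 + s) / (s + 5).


By the Remainder Theorem, the remainder equals p(-5):
  2*(-5)^4 = 1250
  -1*(-5)^3 = 125
  -3*(-5)^2 = -75
  1*(-5)^1 = -5
  constant: 0
Sum: 1250 + 125 - 75 - 5 + 0 = 1295


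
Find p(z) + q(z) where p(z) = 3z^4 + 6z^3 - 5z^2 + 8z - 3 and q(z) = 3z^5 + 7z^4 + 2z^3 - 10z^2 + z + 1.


Align terms by degree and add:
  3z^4 + 6z^3 - 5z^2 + 8z - 3
+ 3z^5 + 7z^4 + 2z^3 - 10z^2 + z + 1
= 3z^5 + 10z^4 + 8z^3 - 15z^2 + 9z - 2


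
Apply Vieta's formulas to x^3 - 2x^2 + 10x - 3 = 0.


Monic cubic x^3+bx^2+cx+d=0: sum=-b, pairwise sum=c, product=-d.
b=-2, c=10, d=-3
r1+r2+r3 = 2
r1r2+r1r3+r2r3 = 10
r1r2r3 = 3


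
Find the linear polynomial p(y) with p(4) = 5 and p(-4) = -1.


p(y) = my + b. Using p(4)=5, p(-4)=-1:
m = (5 + 1)/(4 + 4) = 6/8 = 3/4
b = 5 - m*(4) = 5 - 3 = 2
p(y) = (3/4)y + 2


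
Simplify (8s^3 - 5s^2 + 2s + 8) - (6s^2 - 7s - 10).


Distribute the minus sign:
  (8s^3 - 5s^2 + 2s + 8)
- (6s^2 - 7s - 10)
Negate second polynomial: -6s^2 + 7s + 10
Add: 8s^3 - 11s^2 + 9s + 18


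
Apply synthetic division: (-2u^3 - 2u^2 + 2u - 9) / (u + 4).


Synthetic division with c = -4. Coefficients: -2, -2, 2, -9
Bring down -2.
  -2 * -4 = 8; 8 - 2 = 6
  6 * -4 = -24; -24 + 2 = -22
  -22 * -4 = 88; 88 - 9 = 79
Quotient: -2u^2 + 6u - 22, Remainder: 79


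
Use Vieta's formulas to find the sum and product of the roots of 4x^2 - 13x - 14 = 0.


For ax^2+bx+c=0: sum = -b/a, product = c/a.
a=4, b=-13, c=-14
Sum = -(-13)/4 = 13/4
Product = (-14)/4 = -7/2


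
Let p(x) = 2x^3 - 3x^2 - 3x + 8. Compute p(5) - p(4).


p(5) = 168
p(4) = 76
p(5) - p(4) = 168 - 76 = 92


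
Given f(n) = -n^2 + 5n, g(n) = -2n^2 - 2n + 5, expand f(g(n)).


Substitute g(n) into f:
f(g(n)) = -1*(-2n^2 - 2n + 5)^2 + 5*(-2n^2 - 2n + 5)
(-2n^2 - 2n + 5)^2 = 4n^4 + 8n^3 - 16n^2 - 20n + 25
Expand and combine: -4n^4 - 8n^3 + 6n^2 + 10n


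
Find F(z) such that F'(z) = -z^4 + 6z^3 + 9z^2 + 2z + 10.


Reverse power rule on each term:
  ∫ -z^4 dz = -(1/5)z^5
  ∫ 6z^3 dz = (3/2)z^4
  ∫ 9z^2 dz = 3z^3
  ∫ 2z dz = z^2
  ∫ 10 dz = 10z
F(z) = -(1/5)z^5 + (3/2)z^4 + 3z^3 + z^2 + 10z + C


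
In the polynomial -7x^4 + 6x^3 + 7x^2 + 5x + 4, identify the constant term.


Read off the constant term: 4


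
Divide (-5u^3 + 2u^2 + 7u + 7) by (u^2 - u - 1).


(-5u^3 + 2u^2 + 7u + 7) / (u^2 - u - 1)
Step 1: -5u * (u^2 - u - 1) = -5u^3 + 5u^2 + 5u; subtract.
Step 2: -3 * (u^2 - u - 1) = -3u^2 + 3u + 3; subtract.
Quotient: -5u - 3, Remainder: -u + 4


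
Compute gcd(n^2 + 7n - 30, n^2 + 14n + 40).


Factor each:
  n^2 + 7n - 30 = (n + 10)(n - 3)
  n^2 + 14n + 40 = (n + 10)(n + 4)
Common monic factor: n + 10


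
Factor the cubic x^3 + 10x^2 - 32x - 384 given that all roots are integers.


Try integer roots (divisors of -384). x=-8: p(-8)=0.
Divide out (x + 8): quotient is x^2 + 2x - 48.
Factor the quadratic: (x - 6)(x + 8)
Result: (x + 8)(x - 6)(x + 8)


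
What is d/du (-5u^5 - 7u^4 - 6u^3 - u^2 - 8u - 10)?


Apply the power rule term by term:
  d/du(-5u^5) = -25u^4
  d/du(-7u^4) = -28u^3
  d/du(-6u^3) = -18u^2
  d/du(-u^2) = -2u
  d/du(-8u) = -8
  d/du(-10) = 0
p'(u) = -25u^4 - 28u^3 - 18u^2 - 2u - 8


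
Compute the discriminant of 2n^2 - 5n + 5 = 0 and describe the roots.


D = b^2 - 4ac = (-5)^2 - 4(2)(5) = 25 - 40 = -15
Since D < 0: two complex conjugate roots (no real roots)


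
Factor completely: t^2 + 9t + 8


Roots satisfy r1 + r2 = -b/a = -9 and r1*r2 = c/a = 8.
So r1 = -8, r2 = -1.
t^2 + 9t + 8 = (t - r1)(t - r2) = (t + 8)(t + 1)


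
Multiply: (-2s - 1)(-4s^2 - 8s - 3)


Distribute each term of the first polynomial:
  (-2s)(-4s^2 - 8s - 3) = 8s^3 + 16s^2 + 6s
  (-1)(-4s^2 - 8s - 3) = 4s^2 + 8s + 3
Sum: 8s^3 + 20s^2 + 14s + 3


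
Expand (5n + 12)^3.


Expand (5n + 12)^3 by repeated multiplication:
  (5n + 12)^2 = 25n^2 + 120n + 144
= 125n^3 + 900n^2 + 2160n + 1728
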